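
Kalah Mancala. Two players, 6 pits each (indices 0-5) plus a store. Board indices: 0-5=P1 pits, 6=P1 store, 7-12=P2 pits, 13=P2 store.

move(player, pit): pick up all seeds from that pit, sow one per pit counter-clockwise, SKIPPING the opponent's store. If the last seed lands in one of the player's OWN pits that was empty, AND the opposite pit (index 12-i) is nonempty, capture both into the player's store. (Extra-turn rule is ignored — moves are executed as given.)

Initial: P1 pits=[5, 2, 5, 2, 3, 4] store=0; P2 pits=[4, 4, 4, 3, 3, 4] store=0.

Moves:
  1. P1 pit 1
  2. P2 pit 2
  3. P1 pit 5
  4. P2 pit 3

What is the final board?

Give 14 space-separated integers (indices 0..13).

Move 1: P1 pit1 -> P1=[5,0,6,3,3,4](0) P2=[4,4,4,3,3,4](0)
Move 2: P2 pit2 -> P1=[5,0,6,3,3,4](0) P2=[4,4,0,4,4,5](1)
Move 3: P1 pit5 -> P1=[5,0,6,3,3,0](1) P2=[5,5,1,4,4,5](1)
Move 4: P2 pit3 -> P1=[6,0,6,3,3,0](1) P2=[5,5,1,0,5,6](2)

Answer: 6 0 6 3 3 0 1 5 5 1 0 5 6 2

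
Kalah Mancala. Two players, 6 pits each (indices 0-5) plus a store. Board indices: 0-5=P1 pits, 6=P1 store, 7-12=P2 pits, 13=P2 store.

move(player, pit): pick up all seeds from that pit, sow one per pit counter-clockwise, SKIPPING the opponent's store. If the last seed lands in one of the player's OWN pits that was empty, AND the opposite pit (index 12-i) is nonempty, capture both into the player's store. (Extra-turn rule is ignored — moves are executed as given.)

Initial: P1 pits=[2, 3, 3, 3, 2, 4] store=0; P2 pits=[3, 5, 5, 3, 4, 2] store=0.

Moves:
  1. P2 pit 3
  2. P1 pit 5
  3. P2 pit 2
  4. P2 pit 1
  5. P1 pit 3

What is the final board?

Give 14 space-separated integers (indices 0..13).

Answer: 4 4 3 0 3 1 2 4 0 1 2 7 5 3

Derivation:
Move 1: P2 pit3 -> P1=[2,3,3,3,2,4](0) P2=[3,5,5,0,5,3](1)
Move 2: P1 pit5 -> P1=[2,3,3,3,2,0](1) P2=[4,6,6,0,5,3](1)
Move 3: P2 pit2 -> P1=[3,4,3,3,2,0](1) P2=[4,6,0,1,6,4](2)
Move 4: P2 pit1 -> P1=[4,4,3,3,2,0](1) P2=[4,0,1,2,7,5](3)
Move 5: P1 pit3 -> P1=[4,4,3,0,3,1](2) P2=[4,0,1,2,7,5](3)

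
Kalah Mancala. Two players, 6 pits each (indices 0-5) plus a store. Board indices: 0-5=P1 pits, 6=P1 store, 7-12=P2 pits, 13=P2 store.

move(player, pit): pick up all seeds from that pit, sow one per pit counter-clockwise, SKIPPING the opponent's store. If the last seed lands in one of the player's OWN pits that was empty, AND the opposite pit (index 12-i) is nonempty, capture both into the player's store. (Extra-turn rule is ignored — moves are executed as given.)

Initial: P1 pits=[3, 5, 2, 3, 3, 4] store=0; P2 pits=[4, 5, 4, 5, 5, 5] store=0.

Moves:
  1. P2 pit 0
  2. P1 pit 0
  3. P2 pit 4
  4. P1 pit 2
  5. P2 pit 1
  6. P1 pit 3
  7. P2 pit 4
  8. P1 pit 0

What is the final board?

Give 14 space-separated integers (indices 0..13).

Answer: 0 8 0 0 5 6 10 1 1 7 0 0 8 2

Derivation:
Move 1: P2 pit0 -> P1=[3,5,2,3,3,4](0) P2=[0,6,5,6,6,5](0)
Move 2: P1 pit0 -> P1=[0,6,3,4,3,4](0) P2=[0,6,5,6,6,5](0)
Move 3: P2 pit4 -> P1=[1,7,4,5,3,4](0) P2=[0,6,5,6,0,6](1)
Move 4: P1 pit2 -> P1=[1,7,0,6,4,5](1) P2=[0,6,5,6,0,6](1)
Move 5: P2 pit1 -> P1=[2,7,0,6,4,5](1) P2=[0,0,6,7,1,7](2)
Move 6: P1 pit3 -> P1=[2,7,0,0,5,6](2) P2=[1,1,7,7,1,7](2)
Move 7: P2 pit4 -> P1=[2,7,0,0,5,6](2) P2=[1,1,7,7,0,8](2)
Move 8: P1 pit0 -> P1=[0,8,0,0,5,6](10) P2=[1,1,7,0,0,8](2)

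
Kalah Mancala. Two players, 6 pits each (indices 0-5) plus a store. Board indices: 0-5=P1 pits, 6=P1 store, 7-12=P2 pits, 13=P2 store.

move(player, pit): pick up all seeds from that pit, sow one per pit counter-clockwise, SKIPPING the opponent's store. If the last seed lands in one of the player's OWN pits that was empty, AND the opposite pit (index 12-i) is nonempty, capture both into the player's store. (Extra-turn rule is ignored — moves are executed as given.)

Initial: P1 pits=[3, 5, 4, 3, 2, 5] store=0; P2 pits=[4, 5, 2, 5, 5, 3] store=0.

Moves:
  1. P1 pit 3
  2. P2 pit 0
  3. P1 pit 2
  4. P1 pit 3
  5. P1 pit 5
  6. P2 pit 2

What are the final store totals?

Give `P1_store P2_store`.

Answer: 3 1

Derivation:
Move 1: P1 pit3 -> P1=[3,5,4,0,3,6](1) P2=[4,5,2,5,5,3](0)
Move 2: P2 pit0 -> P1=[3,5,4,0,3,6](1) P2=[0,6,3,6,6,3](0)
Move 3: P1 pit2 -> P1=[3,5,0,1,4,7](2) P2=[0,6,3,6,6,3](0)
Move 4: P1 pit3 -> P1=[3,5,0,0,5,7](2) P2=[0,6,3,6,6,3](0)
Move 5: P1 pit5 -> P1=[3,5,0,0,5,0](3) P2=[1,7,4,7,7,4](0)
Move 6: P2 pit2 -> P1=[3,5,0,0,5,0](3) P2=[1,7,0,8,8,5](1)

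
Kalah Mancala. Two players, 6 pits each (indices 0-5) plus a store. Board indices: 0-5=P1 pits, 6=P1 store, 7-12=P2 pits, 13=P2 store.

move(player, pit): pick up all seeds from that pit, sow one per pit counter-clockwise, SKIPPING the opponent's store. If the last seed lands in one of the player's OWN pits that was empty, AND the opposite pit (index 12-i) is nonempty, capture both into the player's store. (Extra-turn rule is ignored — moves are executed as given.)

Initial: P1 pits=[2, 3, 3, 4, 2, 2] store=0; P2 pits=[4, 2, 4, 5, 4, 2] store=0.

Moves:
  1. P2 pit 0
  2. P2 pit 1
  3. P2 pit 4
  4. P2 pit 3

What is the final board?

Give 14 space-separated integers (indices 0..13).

Answer: 4 5 5 6 2 2 0 0 0 6 0 1 4 2

Derivation:
Move 1: P2 pit0 -> P1=[2,3,3,4,2,2](0) P2=[0,3,5,6,5,2](0)
Move 2: P2 pit1 -> P1=[2,3,3,4,2,2](0) P2=[0,0,6,7,6,2](0)
Move 3: P2 pit4 -> P1=[3,4,4,5,2,2](0) P2=[0,0,6,7,0,3](1)
Move 4: P2 pit3 -> P1=[4,5,5,6,2,2](0) P2=[0,0,6,0,1,4](2)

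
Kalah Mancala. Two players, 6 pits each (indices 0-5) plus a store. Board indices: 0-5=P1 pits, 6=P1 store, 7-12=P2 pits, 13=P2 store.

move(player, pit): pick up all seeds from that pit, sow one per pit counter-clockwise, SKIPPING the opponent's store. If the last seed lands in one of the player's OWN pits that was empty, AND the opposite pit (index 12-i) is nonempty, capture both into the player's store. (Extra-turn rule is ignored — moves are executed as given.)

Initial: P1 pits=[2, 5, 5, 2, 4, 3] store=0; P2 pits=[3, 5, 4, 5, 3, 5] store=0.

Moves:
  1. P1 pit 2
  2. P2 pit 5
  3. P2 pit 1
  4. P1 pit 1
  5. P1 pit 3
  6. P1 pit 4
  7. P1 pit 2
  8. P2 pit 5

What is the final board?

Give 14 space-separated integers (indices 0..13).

Move 1: P1 pit2 -> P1=[2,5,0,3,5,4](1) P2=[4,5,4,5,3,5](0)
Move 2: P2 pit5 -> P1=[3,6,1,4,5,4](1) P2=[4,5,4,5,3,0](1)
Move 3: P2 pit1 -> P1=[3,6,1,4,5,4](1) P2=[4,0,5,6,4,1](2)
Move 4: P1 pit1 -> P1=[3,0,2,5,6,5](2) P2=[5,0,5,6,4,1](2)
Move 5: P1 pit3 -> P1=[3,0,2,0,7,6](3) P2=[6,1,5,6,4,1](2)
Move 6: P1 pit4 -> P1=[3,0,2,0,0,7](4) P2=[7,2,6,7,5,1](2)
Move 7: P1 pit2 -> P1=[3,0,0,1,0,7](7) P2=[7,0,6,7,5,1](2)
Move 8: P2 pit5 -> P1=[3,0,0,1,0,7](7) P2=[7,0,6,7,5,0](3)

Answer: 3 0 0 1 0 7 7 7 0 6 7 5 0 3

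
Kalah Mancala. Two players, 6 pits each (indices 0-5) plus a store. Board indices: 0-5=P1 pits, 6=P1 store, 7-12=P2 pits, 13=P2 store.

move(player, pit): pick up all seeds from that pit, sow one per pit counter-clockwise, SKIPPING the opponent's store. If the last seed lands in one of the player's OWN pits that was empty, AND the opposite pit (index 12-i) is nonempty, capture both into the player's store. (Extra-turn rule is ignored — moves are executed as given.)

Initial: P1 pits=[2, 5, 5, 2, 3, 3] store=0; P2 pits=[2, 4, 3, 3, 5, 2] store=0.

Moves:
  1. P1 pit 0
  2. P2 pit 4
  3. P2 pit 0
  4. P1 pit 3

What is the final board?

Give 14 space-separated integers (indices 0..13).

Move 1: P1 pit0 -> P1=[0,6,6,2,3,3](0) P2=[2,4,3,3,5,2](0)
Move 2: P2 pit4 -> P1=[1,7,7,2,3,3](0) P2=[2,4,3,3,0,3](1)
Move 3: P2 pit0 -> P1=[1,7,7,2,3,3](0) P2=[0,5,4,3,0,3](1)
Move 4: P1 pit3 -> P1=[1,7,7,0,4,4](0) P2=[0,5,4,3,0,3](1)

Answer: 1 7 7 0 4 4 0 0 5 4 3 0 3 1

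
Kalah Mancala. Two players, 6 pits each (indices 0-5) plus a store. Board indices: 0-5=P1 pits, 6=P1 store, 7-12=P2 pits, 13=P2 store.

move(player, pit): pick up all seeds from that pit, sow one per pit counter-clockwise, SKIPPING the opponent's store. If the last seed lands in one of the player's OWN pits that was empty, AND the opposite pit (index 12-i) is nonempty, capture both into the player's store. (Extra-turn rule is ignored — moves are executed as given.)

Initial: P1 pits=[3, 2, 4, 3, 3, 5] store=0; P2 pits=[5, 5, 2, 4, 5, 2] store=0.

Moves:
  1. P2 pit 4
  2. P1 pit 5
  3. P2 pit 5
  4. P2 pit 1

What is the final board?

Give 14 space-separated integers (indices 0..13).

Answer: 6 4 5 3 3 0 1 6 0 4 6 1 1 3

Derivation:
Move 1: P2 pit4 -> P1=[4,3,5,3,3,5](0) P2=[5,5,2,4,0,3](1)
Move 2: P1 pit5 -> P1=[4,3,5,3,3,0](1) P2=[6,6,3,5,0,3](1)
Move 3: P2 pit5 -> P1=[5,4,5,3,3,0](1) P2=[6,6,3,5,0,0](2)
Move 4: P2 pit1 -> P1=[6,4,5,3,3,0](1) P2=[6,0,4,6,1,1](3)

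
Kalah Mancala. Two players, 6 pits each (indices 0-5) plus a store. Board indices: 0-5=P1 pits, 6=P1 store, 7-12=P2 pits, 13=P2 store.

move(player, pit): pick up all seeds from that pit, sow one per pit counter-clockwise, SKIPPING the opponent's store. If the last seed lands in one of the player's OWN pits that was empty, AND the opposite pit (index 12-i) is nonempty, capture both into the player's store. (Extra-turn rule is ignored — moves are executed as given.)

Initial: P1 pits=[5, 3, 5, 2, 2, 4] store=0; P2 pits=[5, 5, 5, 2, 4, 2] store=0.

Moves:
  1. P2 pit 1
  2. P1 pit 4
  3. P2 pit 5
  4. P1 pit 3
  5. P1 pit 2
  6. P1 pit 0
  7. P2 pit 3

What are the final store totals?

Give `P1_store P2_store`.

Answer: 3 3

Derivation:
Move 1: P2 pit1 -> P1=[5,3,5,2,2,4](0) P2=[5,0,6,3,5,3](1)
Move 2: P1 pit4 -> P1=[5,3,5,2,0,5](1) P2=[5,0,6,3,5,3](1)
Move 3: P2 pit5 -> P1=[6,4,5,2,0,5](1) P2=[5,0,6,3,5,0](2)
Move 4: P1 pit3 -> P1=[6,4,5,0,1,6](1) P2=[5,0,6,3,5,0](2)
Move 5: P1 pit2 -> P1=[6,4,0,1,2,7](2) P2=[6,0,6,3,5,0](2)
Move 6: P1 pit0 -> P1=[0,5,1,2,3,8](3) P2=[6,0,6,3,5,0](2)
Move 7: P2 pit3 -> P1=[0,5,1,2,3,8](3) P2=[6,0,6,0,6,1](3)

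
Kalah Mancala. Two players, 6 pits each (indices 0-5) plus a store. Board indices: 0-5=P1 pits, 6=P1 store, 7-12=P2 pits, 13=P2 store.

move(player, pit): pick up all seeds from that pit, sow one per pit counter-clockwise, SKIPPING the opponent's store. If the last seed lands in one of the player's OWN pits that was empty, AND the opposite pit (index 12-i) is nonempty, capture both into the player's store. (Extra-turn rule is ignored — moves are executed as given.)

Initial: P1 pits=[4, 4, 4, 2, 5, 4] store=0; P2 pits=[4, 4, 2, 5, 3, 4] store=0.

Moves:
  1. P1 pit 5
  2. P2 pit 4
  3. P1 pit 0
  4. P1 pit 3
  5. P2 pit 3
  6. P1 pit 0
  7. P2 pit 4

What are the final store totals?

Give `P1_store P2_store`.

Move 1: P1 pit5 -> P1=[4,4,4,2,5,0](1) P2=[5,5,3,5,3,4](0)
Move 2: P2 pit4 -> P1=[5,4,4,2,5,0](1) P2=[5,5,3,5,0,5](1)
Move 3: P1 pit0 -> P1=[0,5,5,3,6,0](7) P2=[0,5,3,5,0,5](1)
Move 4: P1 pit3 -> P1=[0,5,5,0,7,1](8) P2=[0,5,3,5,0,5](1)
Move 5: P2 pit3 -> P1=[1,6,5,0,7,1](8) P2=[0,5,3,0,1,6](2)
Move 6: P1 pit0 -> P1=[0,7,5,0,7,1](8) P2=[0,5,3,0,1,6](2)
Move 7: P2 pit4 -> P1=[0,7,5,0,7,1](8) P2=[0,5,3,0,0,7](2)

Answer: 8 2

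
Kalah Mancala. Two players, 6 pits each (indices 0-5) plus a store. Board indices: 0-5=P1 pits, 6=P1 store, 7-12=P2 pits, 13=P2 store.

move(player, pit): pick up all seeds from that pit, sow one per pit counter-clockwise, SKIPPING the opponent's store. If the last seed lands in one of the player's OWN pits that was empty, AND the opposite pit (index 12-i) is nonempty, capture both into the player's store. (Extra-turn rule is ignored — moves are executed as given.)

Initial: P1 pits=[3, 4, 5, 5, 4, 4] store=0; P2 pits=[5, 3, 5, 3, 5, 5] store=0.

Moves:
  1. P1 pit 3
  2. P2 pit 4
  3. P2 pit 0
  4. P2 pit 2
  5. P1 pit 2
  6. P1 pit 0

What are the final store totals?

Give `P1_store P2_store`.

Move 1: P1 pit3 -> P1=[3,4,5,0,5,5](1) P2=[6,4,5,3,5,5](0)
Move 2: P2 pit4 -> P1=[4,5,6,0,5,5](1) P2=[6,4,5,3,0,6](1)
Move 3: P2 pit0 -> P1=[4,5,6,0,5,5](1) P2=[0,5,6,4,1,7](2)
Move 4: P2 pit2 -> P1=[5,6,6,0,5,5](1) P2=[0,5,0,5,2,8](3)
Move 5: P1 pit2 -> P1=[5,6,0,1,6,6](2) P2=[1,6,0,5,2,8](3)
Move 6: P1 pit0 -> P1=[0,7,1,2,7,7](2) P2=[1,6,0,5,2,8](3)

Answer: 2 3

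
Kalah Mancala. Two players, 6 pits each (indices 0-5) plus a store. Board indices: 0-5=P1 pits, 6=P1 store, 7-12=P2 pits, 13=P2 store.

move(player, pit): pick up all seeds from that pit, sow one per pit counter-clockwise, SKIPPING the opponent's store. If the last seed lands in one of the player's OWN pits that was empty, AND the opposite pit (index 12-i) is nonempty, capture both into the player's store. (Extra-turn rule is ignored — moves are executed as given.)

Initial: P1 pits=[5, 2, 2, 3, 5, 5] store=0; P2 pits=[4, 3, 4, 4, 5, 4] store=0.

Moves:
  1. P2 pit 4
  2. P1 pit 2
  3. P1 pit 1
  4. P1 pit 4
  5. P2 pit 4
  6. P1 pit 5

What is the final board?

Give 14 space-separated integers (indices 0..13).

Move 1: P2 pit4 -> P1=[6,3,3,3,5,5](0) P2=[4,3,4,4,0,5](1)
Move 2: P1 pit2 -> P1=[6,3,0,4,6,6](0) P2=[4,3,4,4,0,5](1)
Move 3: P1 pit1 -> P1=[6,0,1,5,7,6](0) P2=[4,3,4,4,0,5](1)
Move 4: P1 pit4 -> P1=[6,0,1,5,0,7](1) P2=[5,4,5,5,1,5](1)
Move 5: P2 pit4 -> P1=[6,0,1,5,0,7](1) P2=[5,4,5,5,0,6](1)
Move 6: P1 pit5 -> P1=[6,0,1,5,0,0](2) P2=[6,5,6,6,1,7](1)

Answer: 6 0 1 5 0 0 2 6 5 6 6 1 7 1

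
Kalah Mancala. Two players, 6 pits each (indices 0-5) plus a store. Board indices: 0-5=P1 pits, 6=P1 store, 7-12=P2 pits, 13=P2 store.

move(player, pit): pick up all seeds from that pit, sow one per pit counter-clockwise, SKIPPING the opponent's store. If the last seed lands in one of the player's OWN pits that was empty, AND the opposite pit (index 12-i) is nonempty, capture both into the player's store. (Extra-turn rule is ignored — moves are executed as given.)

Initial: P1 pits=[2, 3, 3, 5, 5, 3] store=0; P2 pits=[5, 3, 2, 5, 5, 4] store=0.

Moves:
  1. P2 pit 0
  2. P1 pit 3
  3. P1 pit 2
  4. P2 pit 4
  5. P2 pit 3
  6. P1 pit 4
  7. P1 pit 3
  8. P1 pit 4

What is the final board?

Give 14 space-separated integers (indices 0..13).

Move 1: P2 pit0 -> P1=[2,3,3,5,5,3](0) P2=[0,4,3,6,6,5](0)
Move 2: P1 pit3 -> P1=[2,3,3,0,6,4](1) P2=[1,5,3,6,6,5](0)
Move 3: P1 pit2 -> P1=[2,3,0,1,7,5](1) P2=[1,5,3,6,6,5](0)
Move 4: P2 pit4 -> P1=[3,4,1,2,7,5](1) P2=[1,5,3,6,0,6](1)
Move 5: P2 pit3 -> P1=[4,5,2,2,7,5](1) P2=[1,5,3,0,1,7](2)
Move 6: P1 pit4 -> P1=[4,5,2,2,0,6](2) P2=[2,6,4,1,2,7](2)
Move 7: P1 pit3 -> P1=[4,5,2,0,1,7](2) P2=[2,6,4,1,2,7](2)
Move 8: P1 pit4 -> P1=[4,5,2,0,0,8](2) P2=[2,6,4,1,2,7](2)

Answer: 4 5 2 0 0 8 2 2 6 4 1 2 7 2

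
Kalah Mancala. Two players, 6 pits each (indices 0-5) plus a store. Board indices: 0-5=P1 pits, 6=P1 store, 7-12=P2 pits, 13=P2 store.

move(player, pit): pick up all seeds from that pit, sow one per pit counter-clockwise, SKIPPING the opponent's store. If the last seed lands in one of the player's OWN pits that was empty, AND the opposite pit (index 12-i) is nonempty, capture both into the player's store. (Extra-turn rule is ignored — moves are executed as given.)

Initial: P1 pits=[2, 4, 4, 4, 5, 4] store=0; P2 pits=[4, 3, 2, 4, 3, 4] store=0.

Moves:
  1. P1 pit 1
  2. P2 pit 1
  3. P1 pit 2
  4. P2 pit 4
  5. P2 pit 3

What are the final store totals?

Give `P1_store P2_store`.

Move 1: P1 pit1 -> P1=[2,0,5,5,6,5](0) P2=[4,3,2,4,3,4](0)
Move 2: P2 pit1 -> P1=[2,0,5,5,6,5](0) P2=[4,0,3,5,4,4](0)
Move 3: P1 pit2 -> P1=[2,0,0,6,7,6](1) P2=[5,0,3,5,4,4](0)
Move 4: P2 pit4 -> P1=[3,1,0,6,7,6](1) P2=[5,0,3,5,0,5](1)
Move 5: P2 pit3 -> P1=[4,2,0,6,7,6](1) P2=[5,0,3,0,1,6](2)

Answer: 1 2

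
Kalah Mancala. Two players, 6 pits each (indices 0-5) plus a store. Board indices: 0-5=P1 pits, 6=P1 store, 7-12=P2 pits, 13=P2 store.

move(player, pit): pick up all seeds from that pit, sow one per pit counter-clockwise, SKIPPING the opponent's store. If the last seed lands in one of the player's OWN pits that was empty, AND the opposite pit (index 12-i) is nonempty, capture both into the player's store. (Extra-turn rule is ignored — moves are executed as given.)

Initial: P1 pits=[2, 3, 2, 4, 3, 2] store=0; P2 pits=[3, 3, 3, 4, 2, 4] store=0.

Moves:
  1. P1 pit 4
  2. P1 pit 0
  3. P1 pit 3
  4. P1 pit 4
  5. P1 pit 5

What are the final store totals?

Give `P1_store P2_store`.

Move 1: P1 pit4 -> P1=[2,3,2,4,0,3](1) P2=[4,3,3,4,2,4](0)
Move 2: P1 pit0 -> P1=[0,4,3,4,0,3](1) P2=[4,3,3,4,2,4](0)
Move 3: P1 pit3 -> P1=[0,4,3,0,1,4](2) P2=[5,3,3,4,2,4](0)
Move 4: P1 pit4 -> P1=[0,4,3,0,0,5](2) P2=[5,3,3,4,2,4](0)
Move 5: P1 pit5 -> P1=[0,4,3,0,0,0](3) P2=[6,4,4,5,2,4](0)

Answer: 3 0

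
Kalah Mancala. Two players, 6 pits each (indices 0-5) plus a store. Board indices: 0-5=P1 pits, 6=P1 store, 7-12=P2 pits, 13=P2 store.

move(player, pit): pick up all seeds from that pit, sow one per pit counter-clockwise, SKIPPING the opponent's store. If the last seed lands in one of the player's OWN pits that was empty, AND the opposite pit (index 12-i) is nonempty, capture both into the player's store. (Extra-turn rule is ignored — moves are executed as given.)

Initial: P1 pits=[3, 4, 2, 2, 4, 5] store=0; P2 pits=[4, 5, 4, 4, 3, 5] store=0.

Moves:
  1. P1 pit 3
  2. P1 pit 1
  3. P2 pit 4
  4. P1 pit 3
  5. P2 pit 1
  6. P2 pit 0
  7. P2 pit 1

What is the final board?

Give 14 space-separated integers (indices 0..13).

Answer: 4 0 3 0 7 7 0 0 0 7 6 2 7 2

Derivation:
Move 1: P1 pit3 -> P1=[3,4,2,0,5,6](0) P2=[4,5,4,4,3,5](0)
Move 2: P1 pit1 -> P1=[3,0,3,1,6,7](0) P2=[4,5,4,4,3,5](0)
Move 3: P2 pit4 -> P1=[4,0,3,1,6,7](0) P2=[4,5,4,4,0,6](1)
Move 4: P1 pit3 -> P1=[4,0,3,0,7,7](0) P2=[4,5,4,4,0,6](1)
Move 5: P2 pit1 -> P1=[4,0,3,0,7,7](0) P2=[4,0,5,5,1,7](2)
Move 6: P2 pit0 -> P1=[4,0,3,0,7,7](0) P2=[0,1,6,6,2,7](2)
Move 7: P2 pit1 -> P1=[4,0,3,0,7,7](0) P2=[0,0,7,6,2,7](2)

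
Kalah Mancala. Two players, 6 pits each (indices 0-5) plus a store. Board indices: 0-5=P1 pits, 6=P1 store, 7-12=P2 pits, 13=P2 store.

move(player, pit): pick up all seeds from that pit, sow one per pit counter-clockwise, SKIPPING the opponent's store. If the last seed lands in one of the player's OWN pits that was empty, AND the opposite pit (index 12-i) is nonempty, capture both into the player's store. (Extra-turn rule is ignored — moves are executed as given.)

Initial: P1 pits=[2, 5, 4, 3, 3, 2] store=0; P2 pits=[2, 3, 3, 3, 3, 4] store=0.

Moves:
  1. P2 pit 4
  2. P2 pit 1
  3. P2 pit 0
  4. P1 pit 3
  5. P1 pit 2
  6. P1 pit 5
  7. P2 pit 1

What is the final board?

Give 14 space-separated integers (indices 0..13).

Move 1: P2 pit4 -> P1=[3,5,4,3,3,2](0) P2=[2,3,3,3,0,5](1)
Move 2: P2 pit1 -> P1=[3,0,4,3,3,2](0) P2=[2,0,4,4,0,5](7)
Move 3: P2 pit0 -> P1=[3,0,4,3,3,2](0) P2=[0,1,5,4,0,5](7)
Move 4: P1 pit3 -> P1=[3,0,4,0,4,3](1) P2=[0,1,5,4,0,5](7)
Move 5: P1 pit2 -> P1=[3,0,0,1,5,4](2) P2=[0,1,5,4,0,5](7)
Move 6: P1 pit5 -> P1=[3,0,0,1,5,0](3) P2=[1,2,6,4,0,5](7)
Move 7: P2 pit1 -> P1=[3,0,0,1,5,0](3) P2=[1,0,7,5,0,5](7)

Answer: 3 0 0 1 5 0 3 1 0 7 5 0 5 7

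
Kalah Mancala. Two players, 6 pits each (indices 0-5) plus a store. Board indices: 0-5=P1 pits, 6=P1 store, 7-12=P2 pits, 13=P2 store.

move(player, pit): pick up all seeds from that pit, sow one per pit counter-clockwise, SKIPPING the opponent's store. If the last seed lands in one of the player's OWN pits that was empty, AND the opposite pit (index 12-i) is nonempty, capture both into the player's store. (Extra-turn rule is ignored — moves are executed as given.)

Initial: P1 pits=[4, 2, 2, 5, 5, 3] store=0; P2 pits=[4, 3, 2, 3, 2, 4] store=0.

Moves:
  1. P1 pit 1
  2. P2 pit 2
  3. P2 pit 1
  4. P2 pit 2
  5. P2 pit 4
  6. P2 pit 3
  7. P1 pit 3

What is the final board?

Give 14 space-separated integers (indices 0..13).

Move 1: P1 pit1 -> P1=[4,0,3,6,5,3](0) P2=[4,3,2,3,2,4](0)
Move 2: P2 pit2 -> P1=[4,0,3,6,5,3](0) P2=[4,3,0,4,3,4](0)
Move 3: P2 pit1 -> P1=[4,0,3,6,5,3](0) P2=[4,0,1,5,4,4](0)
Move 4: P2 pit2 -> P1=[4,0,3,6,5,3](0) P2=[4,0,0,6,4,4](0)
Move 5: P2 pit4 -> P1=[5,1,3,6,5,3](0) P2=[4,0,0,6,0,5](1)
Move 6: P2 pit3 -> P1=[6,2,4,6,5,3](0) P2=[4,0,0,0,1,6](2)
Move 7: P1 pit3 -> P1=[6,2,4,0,6,4](1) P2=[5,1,1,0,1,6](2)

Answer: 6 2 4 0 6 4 1 5 1 1 0 1 6 2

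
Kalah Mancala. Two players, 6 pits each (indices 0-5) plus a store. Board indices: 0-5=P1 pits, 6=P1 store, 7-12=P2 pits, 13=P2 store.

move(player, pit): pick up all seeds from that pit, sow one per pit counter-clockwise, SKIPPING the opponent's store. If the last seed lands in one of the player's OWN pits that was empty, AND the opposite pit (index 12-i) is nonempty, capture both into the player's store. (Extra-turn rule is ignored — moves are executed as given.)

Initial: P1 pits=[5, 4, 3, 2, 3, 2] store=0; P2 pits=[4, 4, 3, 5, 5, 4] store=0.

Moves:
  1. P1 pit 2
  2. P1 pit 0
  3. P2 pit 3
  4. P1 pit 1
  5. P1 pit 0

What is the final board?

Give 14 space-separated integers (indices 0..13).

Answer: 0 0 2 5 6 5 8 5 4 3 0 0 5 1

Derivation:
Move 1: P1 pit2 -> P1=[5,4,0,3,4,3](0) P2=[4,4,3,5,5,4](0)
Move 2: P1 pit0 -> P1=[0,5,1,4,5,4](0) P2=[4,4,3,5,5,4](0)
Move 3: P2 pit3 -> P1=[1,6,1,4,5,4](0) P2=[4,4,3,0,6,5](1)
Move 4: P1 pit1 -> P1=[1,0,2,5,6,5](1) P2=[5,4,3,0,6,5](1)
Move 5: P1 pit0 -> P1=[0,0,2,5,6,5](8) P2=[5,4,3,0,0,5](1)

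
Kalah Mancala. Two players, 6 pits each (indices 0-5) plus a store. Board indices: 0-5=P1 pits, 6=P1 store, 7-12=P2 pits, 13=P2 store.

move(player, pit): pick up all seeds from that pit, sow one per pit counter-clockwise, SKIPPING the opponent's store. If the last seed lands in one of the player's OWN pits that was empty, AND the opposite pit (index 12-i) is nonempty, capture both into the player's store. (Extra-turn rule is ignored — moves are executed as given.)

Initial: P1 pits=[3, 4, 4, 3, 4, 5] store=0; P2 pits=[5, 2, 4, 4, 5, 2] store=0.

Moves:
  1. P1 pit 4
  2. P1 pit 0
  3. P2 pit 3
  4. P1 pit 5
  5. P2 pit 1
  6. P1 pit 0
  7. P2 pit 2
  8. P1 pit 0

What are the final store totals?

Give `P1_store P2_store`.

Move 1: P1 pit4 -> P1=[3,4,4,3,0,6](1) P2=[6,3,4,4,5,2](0)
Move 2: P1 pit0 -> P1=[0,5,5,4,0,6](1) P2=[6,3,4,4,5,2](0)
Move 3: P2 pit3 -> P1=[1,5,5,4,0,6](1) P2=[6,3,4,0,6,3](1)
Move 4: P1 pit5 -> P1=[1,5,5,4,0,0](2) P2=[7,4,5,1,7,3](1)
Move 5: P2 pit1 -> P1=[1,5,5,4,0,0](2) P2=[7,0,6,2,8,4](1)
Move 6: P1 pit0 -> P1=[0,6,5,4,0,0](2) P2=[7,0,6,2,8,4](1)
Move 7: P2 pit2 -> P1=[1,7,5,4,0,0](2) P2=[7,0,0,3,9,5](2)
Move 8: P1 pit0 -> P1=[0,8,5,4,0,0](2) P2=[7,0,0,3,9,5](2)

Answer: 2 2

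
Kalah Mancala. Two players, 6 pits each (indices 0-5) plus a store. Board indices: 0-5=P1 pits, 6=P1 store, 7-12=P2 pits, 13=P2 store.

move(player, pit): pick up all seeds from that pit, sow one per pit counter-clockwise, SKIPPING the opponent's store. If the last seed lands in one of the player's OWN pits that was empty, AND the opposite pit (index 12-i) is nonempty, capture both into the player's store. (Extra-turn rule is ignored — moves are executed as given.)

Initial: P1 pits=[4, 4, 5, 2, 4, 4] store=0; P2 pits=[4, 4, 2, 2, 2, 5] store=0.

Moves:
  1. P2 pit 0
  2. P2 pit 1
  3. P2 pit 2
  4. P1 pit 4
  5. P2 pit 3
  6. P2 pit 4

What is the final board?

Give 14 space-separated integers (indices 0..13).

Move 1: P2 pit0 -> P1=[4,4,5,2,4,4](0) P2=[0,5,3,3,3,5](0)
Move 2: P2 pit1 -> P1=[4,4,5,2,4,4](0) P2=[0,0,4,4,4,6](1)
Move 3: P2 pit2 -> P1=[4,4,5,2,4,4](0) P2=[0,0,0,5,5,7](2)
Move 4: P1 pit4 -> P1=[4,4,5,2,0,5](1) P2=[1,1,0,5,5,7](2)
Move 5: P2 pit3 -> P1=[5,5,5,2,0,5](1) P2=[1,1,0,0,6,8](3)
Move 6: P2 pit4 -> P1=[6,6,6,3,0,5](1) P2=[1,1,0,0,0,9](4)

Answer: 6 6 6 3 0 5 1 1 1 0 0 0 9 4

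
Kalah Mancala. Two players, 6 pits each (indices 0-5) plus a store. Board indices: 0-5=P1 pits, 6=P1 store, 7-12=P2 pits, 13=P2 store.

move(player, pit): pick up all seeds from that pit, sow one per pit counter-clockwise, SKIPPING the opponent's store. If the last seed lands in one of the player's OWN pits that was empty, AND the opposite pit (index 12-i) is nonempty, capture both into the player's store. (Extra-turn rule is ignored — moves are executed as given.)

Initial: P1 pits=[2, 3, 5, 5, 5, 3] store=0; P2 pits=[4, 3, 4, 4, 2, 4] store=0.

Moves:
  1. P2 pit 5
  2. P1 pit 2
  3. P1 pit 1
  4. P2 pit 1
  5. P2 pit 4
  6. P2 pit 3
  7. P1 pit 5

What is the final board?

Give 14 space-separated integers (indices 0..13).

Move 1: P2 pit5 -> P1=[3,4,6,5,5,3](0) P2=[4,3,4,4,2,0](1)
Move 2: P1 pit2 -> P1=[3,4,0,6,6,4](1) P2=[5,4,4,4,2,0](1)
Move 3: P1 pit1 -> P1=[3,0,1,7,7,5](1) P2=[5,4,4,4,2,0](1)
Move 4: P2 pit1 -> P1=[0,0,1,7,7,5](1) P2=[5,0,5,5,3,0](5)
Move 5: P2 pit4 -> P1=[1,0,1,7,7,5](1) P2=[5,0,5,5,0,1](6)
Move 6: P2 pit3 -> P1=[2,1,1,7,7,5](1) P2=[5,0,5,0,1,2](7)
Move 7: P1 pit5 -> P1=[2,1,1,7,7,0](2) P2=[6,1,6,1,1,2](7)

Answer: 2 1 1 7 7 0 2 6 1 6 1 1 2 7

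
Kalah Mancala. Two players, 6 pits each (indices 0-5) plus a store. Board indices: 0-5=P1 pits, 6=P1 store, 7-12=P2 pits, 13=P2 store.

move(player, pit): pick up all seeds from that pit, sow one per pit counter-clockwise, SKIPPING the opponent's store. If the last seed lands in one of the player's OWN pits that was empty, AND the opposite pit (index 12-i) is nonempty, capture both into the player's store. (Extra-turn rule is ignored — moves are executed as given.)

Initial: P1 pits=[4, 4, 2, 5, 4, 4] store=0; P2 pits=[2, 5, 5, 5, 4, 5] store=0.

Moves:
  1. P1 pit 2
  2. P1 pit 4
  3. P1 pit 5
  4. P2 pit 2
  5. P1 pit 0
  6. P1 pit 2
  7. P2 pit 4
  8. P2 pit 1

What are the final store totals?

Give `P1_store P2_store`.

Move 1: P1 pit2 -> P1=[4,4,0,6,5,4](0) P2=[2,5,5,5,4,5](0)
Move 2: P1 pit4 -> P1=[4,4,0,6,0,5](1) P2=[3,6,6,5,4,5](0)
Move 3: P1 pit5 -> P1=[4,4,0,6,0,0](2) P2=[4,7,7,6,4,5](0)
Move 4: P2 pit2 -> P1=[5,5,1,6,0,0](2) P2=[4,7,0,7,5,6](1)
Move 5: P1 pit0 -> P1=[0,6,2,7,1,0](7) P2=[0,7,0,7,5,6](1)
Move 6: P1 pit2 -> P1=[0,6,0,8,2,0](7) P2=[0,7,0,7,5,6](1)
Move 7: P2 pit4 -> P1=[1,7,1,8,2,0](7) P2=[0,7,0,7,0,7](2)
Move 8: P2 pit1 -> P1=[2,8,1,8,2,0](7) P2=[0,0,1,8,1,8](3)

Answer: 7 3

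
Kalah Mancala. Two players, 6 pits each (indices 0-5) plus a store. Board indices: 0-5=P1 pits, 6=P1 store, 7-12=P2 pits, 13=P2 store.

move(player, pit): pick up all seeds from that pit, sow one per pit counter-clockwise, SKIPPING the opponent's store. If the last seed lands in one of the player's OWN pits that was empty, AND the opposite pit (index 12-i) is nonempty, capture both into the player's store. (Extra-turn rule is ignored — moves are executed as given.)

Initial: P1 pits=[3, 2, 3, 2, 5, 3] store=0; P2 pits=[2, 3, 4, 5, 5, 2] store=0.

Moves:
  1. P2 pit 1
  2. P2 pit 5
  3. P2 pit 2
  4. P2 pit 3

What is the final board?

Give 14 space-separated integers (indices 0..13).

Answer: 6 3 4 3 5 3 0 2 0 0 0 8 2 3

Derivation:
Move 1: P2 pit1 -> P1=[3,2,3,2,5,3](0) P2=[2,0,5,6,6,2](0)
Move 2: P2 pit5 -> P1=[4,2,3,2,5,3](0) P2=[2,0,5,6,6,0](1)
Move 3: P2 pit2 -> P1=[5,2,3,2,5,3](0) P2=[2,0,0,7,7,1](2)
Move 4: P2 pit3 -> P1=[6,3,4,3,5,3](0) P2=[2,0,0,0,8,2](3)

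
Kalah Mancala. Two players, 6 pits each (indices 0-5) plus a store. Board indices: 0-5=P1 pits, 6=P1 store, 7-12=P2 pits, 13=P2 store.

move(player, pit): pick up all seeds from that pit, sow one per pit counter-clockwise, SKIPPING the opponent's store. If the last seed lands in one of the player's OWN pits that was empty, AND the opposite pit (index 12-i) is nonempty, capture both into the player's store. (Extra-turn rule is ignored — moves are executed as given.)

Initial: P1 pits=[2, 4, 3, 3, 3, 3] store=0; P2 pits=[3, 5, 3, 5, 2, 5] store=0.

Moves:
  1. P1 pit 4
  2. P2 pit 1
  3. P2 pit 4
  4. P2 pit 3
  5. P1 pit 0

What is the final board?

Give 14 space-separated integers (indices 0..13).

Answer: 0 6 5 4 1 4 1 4 0 4 0 1 8 3

Derivation:
Move 1: P1 pit4 -> P1=[2,4,3,3,0,4](1) P2=[4,5,3,5,2,5](0)
Move 2: P2 pit1 -> P1=[2,4,3,3,0,4](1) P2=[4,0,4,6,3,6](1)
Move 3: P2 pit4 -> P1=[3,4,3,3,0,4](1) P2=[4,0,4,6,0,7](2)
Move 4: P2 pit3 -> P1=[4,5,4,3,0,4](1) P2=[4,0,4,0,1,8](3)
Move 5: P1 pit0 -> P1=[0,6,5,4,1,4](1) P2=[4,0,4,0,1,8](3)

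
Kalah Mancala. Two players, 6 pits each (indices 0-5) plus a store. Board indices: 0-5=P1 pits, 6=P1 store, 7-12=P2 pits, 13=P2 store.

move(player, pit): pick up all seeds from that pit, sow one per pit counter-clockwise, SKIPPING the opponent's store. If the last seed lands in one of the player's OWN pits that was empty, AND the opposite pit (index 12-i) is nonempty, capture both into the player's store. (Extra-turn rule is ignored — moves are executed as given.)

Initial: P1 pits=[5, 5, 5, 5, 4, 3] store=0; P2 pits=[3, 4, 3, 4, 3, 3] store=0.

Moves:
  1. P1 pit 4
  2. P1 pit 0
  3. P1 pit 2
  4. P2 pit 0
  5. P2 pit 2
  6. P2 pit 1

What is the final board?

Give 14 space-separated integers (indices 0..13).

Answer: 1 7 0 7 2 6 2 0 0 1 7 6 6 2

Derivation:
Move 1: P1 pit4 -> P1=[5,5,5,5,0,4](1) P2=[4,5,3,4,3,3](0)
Move 2: P1 pit0 -> P1=[0,6,6,6,1,5](1) P2=[4,5,3,4,3,3](0)
Move 3: P1 pit2 -> P1=[0,6,0,7,2,6](2) P2=[5,6,3,4,3,3](0)
Move 4: P2 pit0 -> P1=[0,6,0,7,2,6](2) P2=[0,7,4,5,4,4](0)
Move 5: P2 pit2 -> P1=[0,6,0,7,2,6](2) P2=[0,7,0,6,5,5](1)
Move 6: P2 pit1 -> P1=[1,7,0,7,2,6](2) P2=[0,0,1,7,6,6](2)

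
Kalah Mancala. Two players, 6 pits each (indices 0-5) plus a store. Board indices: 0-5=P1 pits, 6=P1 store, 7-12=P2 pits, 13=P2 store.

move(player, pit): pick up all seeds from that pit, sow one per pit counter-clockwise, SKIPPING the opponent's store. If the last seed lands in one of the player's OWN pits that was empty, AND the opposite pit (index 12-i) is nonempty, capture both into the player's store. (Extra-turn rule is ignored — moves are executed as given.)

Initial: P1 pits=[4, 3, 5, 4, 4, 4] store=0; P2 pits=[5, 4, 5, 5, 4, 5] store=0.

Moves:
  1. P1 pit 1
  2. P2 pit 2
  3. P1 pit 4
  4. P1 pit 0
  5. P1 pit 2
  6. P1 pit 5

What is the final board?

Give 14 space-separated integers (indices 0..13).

Move 1: P1 pit1 -> P1=[4,0,6,5,5,4](0) P2=[5,4,5,5,4,5](0)
Move 2: P2 pit2 -> P1=[5,0,6,5,5,4](0) P2=[5,4,0,6,5,6](1)
Move 3: P1 pit4 -> P1=[5,0,6,5,0,5](1) P2=[6,5,1,6,5,6](1)
Move 4: P1 pit0 -> P1=[0,1,7,6,1,6](1) P2=[6,5,1,6,5,6](1)
Move 5: P1 pit2 -> P1=[0,1,0,7,2,7](2) P2=[7,6,2,6,5,6](1)
Move 6: P1 pit5 -> P1=[0,1,0,7,2,0](3) P2=[8,7,3,7,6,7](1)

Answer: 0 1 0 7 2 0 3 8 7 3 7 6 7 1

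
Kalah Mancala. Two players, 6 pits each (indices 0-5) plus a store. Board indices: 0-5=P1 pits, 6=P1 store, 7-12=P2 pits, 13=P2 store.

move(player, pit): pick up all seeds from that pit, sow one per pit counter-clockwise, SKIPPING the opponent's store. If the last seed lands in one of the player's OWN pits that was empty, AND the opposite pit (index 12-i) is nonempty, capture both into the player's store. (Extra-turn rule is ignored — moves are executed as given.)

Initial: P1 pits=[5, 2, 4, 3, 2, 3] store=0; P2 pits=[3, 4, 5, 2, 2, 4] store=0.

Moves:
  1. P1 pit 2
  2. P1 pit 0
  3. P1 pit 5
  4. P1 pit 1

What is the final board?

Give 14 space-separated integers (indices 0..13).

Answer: 0 0 2 6 5 0 2 4 5 6 3 2 4 0

Derivation:
Move 1: P1 pit2 -> P1=[5,2,0,4,3,4](1) P2=[3,4,5,2,2,4](0)
Move 2: P1 pit0 -> P1=[0,3,1,5,4,5](1) P2=[3,4,5,2,2,4](0)
Move 3: P1 pit5 -> P1=[0,3,1,5,4,0](2) P2=[4,5,6,3,2,4](0)
Move 4: P1 pit1 -> P1=[0,0,2,6,5,0](2) P2=[4,5,6,3,2,4](0)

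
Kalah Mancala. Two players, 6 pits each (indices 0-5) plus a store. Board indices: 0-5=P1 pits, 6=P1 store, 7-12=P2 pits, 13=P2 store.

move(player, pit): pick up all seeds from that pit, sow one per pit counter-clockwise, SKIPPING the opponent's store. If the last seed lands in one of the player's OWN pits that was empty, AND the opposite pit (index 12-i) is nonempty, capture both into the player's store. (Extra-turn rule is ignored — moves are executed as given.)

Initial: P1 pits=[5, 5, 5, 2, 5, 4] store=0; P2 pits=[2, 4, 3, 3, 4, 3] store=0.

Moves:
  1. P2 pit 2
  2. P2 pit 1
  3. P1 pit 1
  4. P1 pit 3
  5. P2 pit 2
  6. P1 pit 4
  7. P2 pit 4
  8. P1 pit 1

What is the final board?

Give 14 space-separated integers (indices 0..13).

Move 1: P2 pit2 -> P1=[5,5,5,2,5,4](0) P2=[2,4,0,4,5,4](0)
Move 2: P2 pit1 -> P1=[5,5,5,2,5,4](0) P2=[2,0,1,5,6,5](0)
Move 3: P1 pit1 -> P1=[5,0,6,3,6,5](1) P2=[2,0,1,5,6,5](0)
Move 4: P1 pit3 -> P1=[5,0,6,0,7,6](2) P2=[2,0,1,5,6,5](0)
Move 5: P2 pit2 -> P1=[5,0,6,0,7,6](2) P2=[2,0,0,6,6,5](0)
Move 6: P1 pit4 -> P1=[5,0,6,0,0,7](3) P2=[3,1,1,7,7,5](0)
Move 7: P2 pit4 -> P1=[6,1,7,1,1,7](3) P2=[3,1,1,7,0,6](1)
Move 8: P1 pit1 -> P1=[6,0,8,1,1,7](3) P2=[3,1,1,7,0,6](1)

Answer: 6 0 8 1 1 7 3 3 1 1 7 0 6 1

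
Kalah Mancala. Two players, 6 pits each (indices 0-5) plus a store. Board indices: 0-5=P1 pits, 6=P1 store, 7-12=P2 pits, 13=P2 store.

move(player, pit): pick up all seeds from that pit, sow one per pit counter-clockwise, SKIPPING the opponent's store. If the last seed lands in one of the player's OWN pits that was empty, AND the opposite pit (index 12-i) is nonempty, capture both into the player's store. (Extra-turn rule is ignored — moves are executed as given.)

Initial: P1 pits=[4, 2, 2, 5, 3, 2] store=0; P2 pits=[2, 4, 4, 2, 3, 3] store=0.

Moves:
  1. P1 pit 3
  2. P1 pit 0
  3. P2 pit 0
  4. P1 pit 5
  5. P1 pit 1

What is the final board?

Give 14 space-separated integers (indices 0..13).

Move 1: P1 pit3 -> P1=[4,2,2,0,4,3](1) P2=[3,5,4,2,3,3](0)
Move 2: P1 pit0 -> P1=[0,3,3,1,5,3](1) P2=[3,5,4,2,3,3](0)
Move 3: P2 pit0 -> P1=[0,3,3,1,5,3](1) P2=[0,6,5,3,3,3](0)
Move 4: P1 pit5 -> P1=[0,3,3,1,5,0](2) P2=[1,7,5,3,3,3](0)
Move 5: P1 pit1 -> P1=[0,0,4,2,6,0](2) P2=[1,7,5,3,3,3](0)

Answer: 0 0 4 2 6 0 2 1 7 5 3 3 3 0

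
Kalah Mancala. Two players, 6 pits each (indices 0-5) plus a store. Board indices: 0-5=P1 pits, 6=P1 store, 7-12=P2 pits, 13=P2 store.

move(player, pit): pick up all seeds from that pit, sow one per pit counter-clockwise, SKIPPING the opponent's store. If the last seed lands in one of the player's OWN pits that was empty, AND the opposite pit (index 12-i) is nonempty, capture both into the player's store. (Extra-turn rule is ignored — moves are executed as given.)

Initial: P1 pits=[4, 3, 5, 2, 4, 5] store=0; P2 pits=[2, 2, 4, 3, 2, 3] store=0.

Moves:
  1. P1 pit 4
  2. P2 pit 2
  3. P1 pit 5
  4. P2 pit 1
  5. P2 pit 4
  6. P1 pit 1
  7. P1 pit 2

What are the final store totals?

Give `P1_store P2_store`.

Answer: 8 2

Derivation:
Move 1: P1 pit4 -> P1=[4,3,5,2,0,6](1) P2=[3,3,4,3,2,3](0)
Move 2: P2 pit2 -> P1=[4,3,5,2,0,6](1) P2=[3,3,0,4,3,4](1)
Move 3: P1 pit5 -> P1=[4,3,5,2,0,0](2) P2=[4,4,1,5,4,4](1)
Move 4: P2 pit1 -> P1=[4,3,5,2,0,0](2) P2=[4,0,2,6,5,5](1)
Move 5: P2 pit4 -> P1=[5,4,6,2,0,0](2) P2=[4,0,2,6,0,6](2)
Move 6: P1 pit1 -> P1=[5,0,7,3,1,0](7) P2=[0,0,2,6,0,6](2)
Move 7: P1 pit2 -> P1=[5,0,0,4,2,1](8) P2=[1,1,3,6,0,6](2)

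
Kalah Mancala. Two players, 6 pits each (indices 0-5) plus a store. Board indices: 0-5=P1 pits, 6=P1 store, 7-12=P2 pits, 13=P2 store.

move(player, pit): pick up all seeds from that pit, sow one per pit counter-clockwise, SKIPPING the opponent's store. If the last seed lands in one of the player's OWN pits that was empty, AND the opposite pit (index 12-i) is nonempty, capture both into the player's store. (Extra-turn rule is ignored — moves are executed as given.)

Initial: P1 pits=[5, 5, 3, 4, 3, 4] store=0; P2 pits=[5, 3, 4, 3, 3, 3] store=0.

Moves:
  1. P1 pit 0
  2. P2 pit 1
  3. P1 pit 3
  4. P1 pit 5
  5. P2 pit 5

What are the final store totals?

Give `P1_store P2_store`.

Answer: 2 1

Derivation:
Move 1: P1 pit0 -> P1=[0,6,4,5,4,5](0) P2=[5,3,4,3,3,3](0)
Move 2: P2 pit1 -> P1=[0,6,4,5,4,5](0) P2=[5,0,5,4,4,3](0)
Move 3: P1 pit3 -> P1=[0,6,4,0,5,6](1) P2=[6,1,5,4,4,3](0)
Move 4: P1 pit5 -> P1=[0,6,4,0,5,0](2) P2=[7,2,6,5,5,3](0)
Move 5: P2 pit5 -> P1=[1,7,4,0,5,0](2) P2=[7,2,6,5,5,0](1)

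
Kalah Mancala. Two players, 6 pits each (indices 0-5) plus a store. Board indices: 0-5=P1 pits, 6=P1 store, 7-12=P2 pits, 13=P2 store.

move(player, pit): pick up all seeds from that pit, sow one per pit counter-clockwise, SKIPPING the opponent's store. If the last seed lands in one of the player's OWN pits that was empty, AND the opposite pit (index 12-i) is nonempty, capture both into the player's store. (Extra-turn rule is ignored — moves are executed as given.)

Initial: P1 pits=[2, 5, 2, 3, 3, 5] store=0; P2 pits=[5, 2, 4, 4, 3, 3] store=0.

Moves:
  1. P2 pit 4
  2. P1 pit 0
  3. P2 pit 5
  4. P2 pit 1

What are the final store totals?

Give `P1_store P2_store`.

Move 1: P2 pit4 -> P1=[3,5,2,3,3,5](0) P2=[5,2,4,4,0,4](1)
Move 2: P1 pit0 -> P1=[0,6,3,4,3,5](0) P2=[5,2,4,4,0,4](1)
Move 3: P2 pit5 -> P1=[1,7,4,4,3,5](0) P2=[5,2,4,4,0,0](2)
Move 4: P2 pit1 -> P1=[1,7,4,4,3,5](0) P2=[5,0,5,5,0,0](2)

Answer: 0 2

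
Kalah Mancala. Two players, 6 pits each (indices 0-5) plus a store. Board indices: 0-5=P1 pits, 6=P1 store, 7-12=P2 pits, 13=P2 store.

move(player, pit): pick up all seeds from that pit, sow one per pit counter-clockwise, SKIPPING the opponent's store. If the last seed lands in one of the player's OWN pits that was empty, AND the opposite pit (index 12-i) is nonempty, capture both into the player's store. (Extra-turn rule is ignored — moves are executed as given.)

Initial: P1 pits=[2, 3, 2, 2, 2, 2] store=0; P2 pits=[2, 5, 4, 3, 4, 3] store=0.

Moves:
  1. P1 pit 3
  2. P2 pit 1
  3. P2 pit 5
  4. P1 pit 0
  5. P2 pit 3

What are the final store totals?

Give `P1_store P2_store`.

Answer: 6 3

Derivation:
Move 1: P1 pit3 -> P1=[2,3,2,0,3,3](0) P2=[2,5,4,3,4,3](0)
Move 2: P2 pit1 -> P1=[2,3,2,0,3,3](0) P2=[2,0,5,4,5,4](1)
Move 3: P2 pit5 -> P1=[3,4,3,0,3,3](0) P2=[2,0,5,4,5,0](2)
Move 4: P1 pit0 -> P1=[0,5,4,0,3,3](6) P2=[2,0,0,4,5,0](2)
Move 5: P2 pit3 -> P1=[1,5,4,0,3,3](6) P2=[2,0,0,0,6,1](3)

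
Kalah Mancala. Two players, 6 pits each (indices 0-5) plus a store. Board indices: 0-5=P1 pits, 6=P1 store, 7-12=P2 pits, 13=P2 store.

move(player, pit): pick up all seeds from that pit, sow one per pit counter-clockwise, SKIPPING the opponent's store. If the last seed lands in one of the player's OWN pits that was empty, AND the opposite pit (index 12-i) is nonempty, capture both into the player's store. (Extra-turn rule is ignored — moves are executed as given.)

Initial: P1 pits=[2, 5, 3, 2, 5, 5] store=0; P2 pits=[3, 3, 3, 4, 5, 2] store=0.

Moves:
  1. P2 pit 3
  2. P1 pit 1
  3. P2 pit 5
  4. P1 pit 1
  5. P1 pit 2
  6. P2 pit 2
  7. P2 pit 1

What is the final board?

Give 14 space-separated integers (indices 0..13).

Answer: 0 0 0 4 7 7 2 4 0 1 2 8 0 7

Derivation:
Move 1: P2 pit3 -> P1=[3,5,3,2,5,5](0) P2=[3,3,3,0,6,3](1)
Move 2: P1 pit1 -> P1=[3,0,4,3,6,6](1) P2=[3,3,3,0,6,3](1)
Move 3: P2 pit5 -> P1=[4,1,4,3,6,6](1) P2=[3,3,3,0,6,0](2)
Move 4: P1 pit1 -> P1=[4,0,5,3,6,6](1) P2=[3,3,3,0,6,0](2)
Move 5: P1 pit2 -> P1=[4,0,0,4,7,7](2) P2=[4,3,3,0,6,0](2)
Move 6: P2 pit2 -> P1=[0,0,0,4,7,7](2) P2=[4,3,0,1,7,0](7)
Move 7: P2 pit1 -> P1=[0,0,0,4,7,7](2) P2=[4,0,1,2,8,0](7)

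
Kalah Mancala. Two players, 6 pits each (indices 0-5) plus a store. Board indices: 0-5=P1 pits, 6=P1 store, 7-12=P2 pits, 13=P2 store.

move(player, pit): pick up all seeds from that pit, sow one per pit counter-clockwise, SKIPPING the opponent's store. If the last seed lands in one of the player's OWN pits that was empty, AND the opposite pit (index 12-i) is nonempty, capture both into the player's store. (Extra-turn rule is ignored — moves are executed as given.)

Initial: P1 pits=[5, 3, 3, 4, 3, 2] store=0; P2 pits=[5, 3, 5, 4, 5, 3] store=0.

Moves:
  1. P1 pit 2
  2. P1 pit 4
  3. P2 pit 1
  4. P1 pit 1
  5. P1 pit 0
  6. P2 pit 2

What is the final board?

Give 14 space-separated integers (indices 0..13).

Answer: 1 2 2 7 2 5 1 6 0 0 6 7 5 1

Derivation:
Move 1: P1 pit2 -> P1=[5,3,0,5,4,3](0) P2=[5,3,5,4,5,3](0)
Move 2: P1 pit4 -> P1=[5,3,0,5,0,4](1) P2=[6,4,5,4,5,3](0)
Move 3: P2 pit1 -> P1=[5,3,0,5,0,4](1) P2=[6,0,6,5,6,4](0)
Move 4: P1 pit1 -> P1=[5,0,1,6,1,4](1) P2=[6,0,6,5,6,4](0)
Move 5: P1 pit0 -> P1=[0,1,2,7,2,5](1) P2=[6,0,6,5,6,4](0)
Move 6: P2 pit2 -> P1=[1,2,2,7,2,5](1) P2=[6,0,0,6,7,5](1)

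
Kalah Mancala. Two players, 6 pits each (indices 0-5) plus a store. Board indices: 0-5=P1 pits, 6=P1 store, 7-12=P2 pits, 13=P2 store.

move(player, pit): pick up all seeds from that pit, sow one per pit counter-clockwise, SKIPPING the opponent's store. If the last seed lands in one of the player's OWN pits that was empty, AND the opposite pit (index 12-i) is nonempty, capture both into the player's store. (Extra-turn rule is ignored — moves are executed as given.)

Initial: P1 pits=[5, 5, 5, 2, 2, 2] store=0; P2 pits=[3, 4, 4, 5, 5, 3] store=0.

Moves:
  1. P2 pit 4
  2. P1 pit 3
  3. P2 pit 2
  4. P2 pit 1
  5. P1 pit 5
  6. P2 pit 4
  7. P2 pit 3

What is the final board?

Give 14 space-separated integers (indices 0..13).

Answer: 7 7 7 1 3 0 1 4 1 1 0 1 8 4

Derivation:
Move 1: P2 pit4 -> P1=[6,6,6,2,2,2](0) P2=[3,4,4,5,0,4](1)
Move 2: P1 pit3 -> P1=[6,6,6,0,3,3](0) P2=[3,4,4,5,0,4](1)
Move 3: P2 pit2 -> P1=[6,6,6,0,3,3](0) P2=[3,4,0,6,1,5](2)
Move 4: P2 pit1 -> P1=[6,6,6,0,3,3](0) P2=[3,0,1,7,2,6](2)
Move 5: P1 pit5 -> P1=[6,6,6,0,3,0](1) P2=[4,1,1,7,2,6](2)
Move 6: P2 pit4 -> P1=[6,6,6,0,3,0](1) P2=[4,1,1,7,0,7](3)
Move 7: P2 pit3 -> P1=[7,7,7,1,3,0](1) P2=[4,1,1,0,1,8](4)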